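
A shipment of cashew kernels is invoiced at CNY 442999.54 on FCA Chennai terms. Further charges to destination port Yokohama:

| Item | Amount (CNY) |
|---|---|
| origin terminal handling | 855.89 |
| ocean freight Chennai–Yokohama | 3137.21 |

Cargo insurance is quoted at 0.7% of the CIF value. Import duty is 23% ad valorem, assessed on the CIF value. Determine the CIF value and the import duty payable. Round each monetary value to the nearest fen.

CIF value: CNY 450143.65; import duty: CNY 103533.04

Let C be the CIF value. C = FCA price + pre-shipment costs + freight + 0.7% × C
C − 0.7% × C = 442999.54 + 855.89 + 3137.21
0.993 × C = 446992.64
C = 446992.64 / 0.993 = 450143.65
Insurance premium = 0.7% × 450143.65 = 3151.01
Import duty = 450143.65 × 23% = 103533.04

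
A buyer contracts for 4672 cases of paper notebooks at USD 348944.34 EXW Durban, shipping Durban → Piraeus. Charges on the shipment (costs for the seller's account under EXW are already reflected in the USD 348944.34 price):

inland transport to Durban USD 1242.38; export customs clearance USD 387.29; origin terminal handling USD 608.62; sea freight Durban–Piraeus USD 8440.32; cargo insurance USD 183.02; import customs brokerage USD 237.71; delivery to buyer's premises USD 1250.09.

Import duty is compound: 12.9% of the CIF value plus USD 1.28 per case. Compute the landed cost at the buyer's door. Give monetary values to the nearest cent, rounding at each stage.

Total landed cost: USD 413688.90

EXW: the seller makes goods available at their premises; the buyer bears all onward costs.
CIF value = EXW price + inland to port + export clearance + origin terminal + freight + insurance = 348944.34 + 1242.38 + 387.29 + 608.62 + 8440.32 + 183.02 = 359805.97
Ad valorem component: 359805.97 × 12.9% = 46414.97
Specific component: 4672 × 1.28 = 5980.16
Import duty = 46414.97 + 5980.16 = 52395.13
Buyer bears: inland to port 1242.38 + export clearance 387.29 + origin terminal 608.62 + freight 8440.32 + insurance 183.02 + brokerage 237.71 + delivery 1250.09 + duty 52395.13 = 64744.56
Landed cost = invoice 348944.34 + 64744.56 = 413688.90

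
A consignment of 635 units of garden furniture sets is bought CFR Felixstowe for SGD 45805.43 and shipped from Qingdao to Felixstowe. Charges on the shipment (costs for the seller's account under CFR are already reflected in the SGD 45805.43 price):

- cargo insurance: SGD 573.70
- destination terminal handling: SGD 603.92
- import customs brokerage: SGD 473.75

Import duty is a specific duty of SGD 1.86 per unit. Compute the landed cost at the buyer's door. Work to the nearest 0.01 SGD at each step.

CFR: the seller pays costs through ocean freight to the destination port, but not insurance.
CIF value = CFR price + insurance = 45805.43 + 573.70 = 46379.13
Import duty = 635 × 1.86 = 1181.10
Buyer bears: insurance 573.70 + destination terminal 603.92 + brokerage 473.75 + duty 1181.10 = 2832.47
Landed cost = invoice 45805.43 + 2832.47 = 48637.90

Total landed cost: SGD 48637.90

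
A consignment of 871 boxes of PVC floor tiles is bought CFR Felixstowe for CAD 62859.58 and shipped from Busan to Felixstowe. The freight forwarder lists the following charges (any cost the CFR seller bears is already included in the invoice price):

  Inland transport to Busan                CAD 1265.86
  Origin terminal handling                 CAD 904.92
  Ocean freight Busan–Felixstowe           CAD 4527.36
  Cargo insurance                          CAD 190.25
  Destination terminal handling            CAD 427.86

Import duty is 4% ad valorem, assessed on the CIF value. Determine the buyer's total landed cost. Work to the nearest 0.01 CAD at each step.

CFR: the seller pays costs through ocean freight to the destination port, but not insurance.
Already in the invoice (seller's account under CFR): inland to port, origin terminal, freight — exclude.
CIF value = CFR price + insurance = 62859.58 + 190.25 = 63049.83
Import duty = 63049.83 × 4% = 2521.99
Buyer bears: insurance 190.25 + destination terminal 427.86 + duty 2521.99 = 3140.10
Landed cost = invoice 62859.58 + 3140.10 = 65999.68

Total landed cost: CAD 65999.68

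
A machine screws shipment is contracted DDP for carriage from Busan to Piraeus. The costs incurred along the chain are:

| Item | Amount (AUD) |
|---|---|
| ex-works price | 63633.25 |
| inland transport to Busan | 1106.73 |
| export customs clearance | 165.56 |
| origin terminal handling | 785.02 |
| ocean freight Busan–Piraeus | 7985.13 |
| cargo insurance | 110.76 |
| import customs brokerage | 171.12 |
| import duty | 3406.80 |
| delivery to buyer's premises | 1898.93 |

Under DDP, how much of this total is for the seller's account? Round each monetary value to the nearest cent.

Seller's account: AUD 79263.30

DDP: the seller bears all costs including import duty.
Seller's account: goods 63633.25 + inland to port 1106.73 + export clearance 165.56 + origin terminal 785.02 + freight 7985.13 + insurance 110.76 + brokerage 171.12 + duty 3406.80 + delivery 1898.93 = 79263.30
Buyer's account: 0.00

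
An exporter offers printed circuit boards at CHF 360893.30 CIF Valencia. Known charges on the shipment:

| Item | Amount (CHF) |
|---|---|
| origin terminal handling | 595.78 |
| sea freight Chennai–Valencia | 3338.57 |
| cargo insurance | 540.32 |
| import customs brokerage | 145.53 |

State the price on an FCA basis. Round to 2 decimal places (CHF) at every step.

Not relevant to the conversion: brokerage — on the buyer under both terms; not part of either seller's price.
From CIF to FCA, the seller no longer bears: origin terminal, freight, insurance.
FCA price = 360893.30 − 595.78 − 3338.57 − 540.32 = 356418.63

FCA price: CHF 356418.63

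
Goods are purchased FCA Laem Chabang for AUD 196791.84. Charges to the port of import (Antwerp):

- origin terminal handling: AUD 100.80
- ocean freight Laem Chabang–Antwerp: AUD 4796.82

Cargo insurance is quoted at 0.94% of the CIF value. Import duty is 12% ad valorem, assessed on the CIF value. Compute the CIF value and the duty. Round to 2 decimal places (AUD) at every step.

CIF value: AUD 203603.33; import duty: AUD 24432.40

Let C be the CIF value. C = FCA price + pre-shipment costs + freight + 0.94% × C
C − 0.94% × C = 196791.84 + 100.80 + 4796.82
0.9906 × C = 201689.46
C = 201689.46 / 0.9906 = 203603.33
Insurance premium = 0.94% × 203603.33 = 1913.87
Import duty = 203603.33 × 12% = 24432.40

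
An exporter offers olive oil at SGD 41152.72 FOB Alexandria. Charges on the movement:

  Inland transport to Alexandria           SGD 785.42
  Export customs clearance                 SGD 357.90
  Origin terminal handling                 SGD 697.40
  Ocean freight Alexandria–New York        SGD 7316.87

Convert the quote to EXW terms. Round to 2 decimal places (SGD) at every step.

Not relevant to the conversion: freight — on the buyer under both terms; not part of either seller's price.
From FOB to EXW, the seller no longer bears: inland to port, export clearance, origin terminal.
EXW price = 41152.72 − 785.42 − 357.90 − 697.40 = 39312.00

EXW price: SGD 39312.00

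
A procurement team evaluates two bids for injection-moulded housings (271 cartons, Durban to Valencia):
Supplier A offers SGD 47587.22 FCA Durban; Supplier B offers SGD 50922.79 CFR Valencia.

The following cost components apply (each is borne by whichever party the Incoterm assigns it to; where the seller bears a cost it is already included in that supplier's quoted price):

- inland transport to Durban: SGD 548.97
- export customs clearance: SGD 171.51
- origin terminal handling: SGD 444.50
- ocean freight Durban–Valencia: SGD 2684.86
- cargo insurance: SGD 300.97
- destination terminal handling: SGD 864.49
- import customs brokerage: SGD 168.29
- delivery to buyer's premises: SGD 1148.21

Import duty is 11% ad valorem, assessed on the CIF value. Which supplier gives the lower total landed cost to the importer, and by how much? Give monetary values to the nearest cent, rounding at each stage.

Supplier A is cheaper by SGD 228.89

Supplier A (FCA):
CIF value = FCA price + origin terminal + freight + insurance = 47587.22 + 444.50 + 2684.86 + 300.97 = 51017.55
Import duty = 51017.55 × 11% = 5611.93
Buyer bears (A): 444.50 + 2684.86 + 300.97 + 864.49 + 168.29 + 1148.21 = 5611.32
Landed cost (A) = invoice 47587.22 + 5611.32 + duty 5611.93 = 58810.47
Supplier B (CFR):
CIF value = CFR price + insurance = 50922.79 + 300.97 = 51223.76
Import duty = 51223.76 × 11% = 5634.61
Buyer bears (B): 300.97 + 864.49 + 168.29 + 1148.21 = 2481.96
Landed cost (B) = invoice 50922.79 + 2481.96 + duty 5634.61 = 59039.36
Difference = |58810.47 − 59039.36| = 228.89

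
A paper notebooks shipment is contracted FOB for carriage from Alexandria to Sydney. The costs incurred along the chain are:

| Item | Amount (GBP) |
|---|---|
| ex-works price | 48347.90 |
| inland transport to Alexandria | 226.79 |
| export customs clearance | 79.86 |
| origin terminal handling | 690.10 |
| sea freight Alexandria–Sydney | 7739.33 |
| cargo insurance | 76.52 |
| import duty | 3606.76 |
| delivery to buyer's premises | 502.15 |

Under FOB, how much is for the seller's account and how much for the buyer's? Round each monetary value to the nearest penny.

FOB: the seller bears costs until goods are on board at the origin port; the buyer bears freight, insurance and all costs thereafter.
Seller's account: goods 48347.90 + inland to port 226.79 + export clearance 79.86 + origin terminal 690.10 = 49344.65
Buyer's account: freight 7739.33 + insurance 76.52 + duty 3606.76 + delivery 502.15 = 11924.76

Seller: GBP 49344.65; buyer: GBP 11924.76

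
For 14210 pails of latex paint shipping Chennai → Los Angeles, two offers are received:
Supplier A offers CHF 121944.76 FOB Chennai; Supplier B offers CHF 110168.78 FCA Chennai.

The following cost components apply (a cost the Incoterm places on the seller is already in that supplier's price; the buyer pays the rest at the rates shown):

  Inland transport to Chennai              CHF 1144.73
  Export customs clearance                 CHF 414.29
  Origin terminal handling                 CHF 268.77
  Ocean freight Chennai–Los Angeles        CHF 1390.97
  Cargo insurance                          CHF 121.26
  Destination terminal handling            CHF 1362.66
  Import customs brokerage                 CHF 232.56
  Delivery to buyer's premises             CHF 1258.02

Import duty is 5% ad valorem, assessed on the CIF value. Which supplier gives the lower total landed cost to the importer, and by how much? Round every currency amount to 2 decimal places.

Supplier B is cheaper by CHF 12082.57

Supplier A (FOB):
CIF value = FOB price + freight + insurance = 121944.76 + 1390.97 + 121.26 = 123456.99
Import duty = 123456.99 × 5% = 6172.85
Buyer bears (A): 1390.97 + 121.26 + 1362.66 + 232.56 + 1258.02 = 4365.47
Landed cost (A) = invoice 121944.76 + 4365.47 + duty 6172.85 = 132483.08
Supplier B (FCA):
CIF value = FCA price + origin terminal + freight + insurance = 110168.78 + 268.77 + 1390.97 + 121.26 = 111949.78
Import duty = 111949.78 × 5% = 5597.49
Buyer bears (B): 268.77 + 1390.97 + 121.26 + 1362.66 + 232.56 + 1258.02 = 4634.24
Landed cost (B) = invoice 110168.78 + 4634.24 + duty 5597.49 = 120400.51
Difference = |132483.08 − 120400.51| = 12082.57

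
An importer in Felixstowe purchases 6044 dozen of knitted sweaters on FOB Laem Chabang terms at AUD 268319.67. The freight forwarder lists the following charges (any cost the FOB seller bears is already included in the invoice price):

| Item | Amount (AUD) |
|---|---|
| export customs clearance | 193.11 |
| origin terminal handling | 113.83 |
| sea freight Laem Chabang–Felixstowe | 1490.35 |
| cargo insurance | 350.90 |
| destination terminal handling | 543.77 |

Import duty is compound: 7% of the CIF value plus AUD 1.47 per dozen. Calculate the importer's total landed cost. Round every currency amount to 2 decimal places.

FOB: the seller bears costs until goods are on board at the origin port; the buyer bears freight, insurance and all costs thereafter.
Already in the invoice (seller's account under FOB): export clearance, origin terminal — exclude.
CIF value = FOB price + freight + insurance = 268319.67 + 1490.35 + 350.90 = 270160.92
Ad valorem component: 270160.92 × 7% = 18911.26
Specific component: 6044 × 1.47 = 8884.68
Import duty = 18911.26 + 8884.68 = 27795.94
Buyer bears: freight 1490.35 + insurance 350.90 + destination terminal 543.77 + duty 27795.94 = 30180.96
Landed cost = invoice 268319.67 + 30180.96 = 298500.63

Total landed cost: AUD 298500.63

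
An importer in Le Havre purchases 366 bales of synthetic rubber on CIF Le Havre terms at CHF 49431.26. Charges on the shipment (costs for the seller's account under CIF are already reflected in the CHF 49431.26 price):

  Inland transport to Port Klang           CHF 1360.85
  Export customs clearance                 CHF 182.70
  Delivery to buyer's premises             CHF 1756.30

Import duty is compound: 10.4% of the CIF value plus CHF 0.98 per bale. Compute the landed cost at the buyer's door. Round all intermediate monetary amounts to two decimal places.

Total landed cost: CHF 56687.09

CIF: the seller pays costs through ocean freight and marine insurance to the destination port.
Already in the invoice (seller's account under CIF): inland to port, export clearance — exclude.
The CIF price already equals the CIF value: 49431.26
Ad valorem component: 49431.26 × 10.4% = 5140.85
Specific component: 366 × 0.98 = 358.68
Import duty = 5140.85 + 358.68 = 5499.53
Buyer bears: delivery 1756.30 + duty 5499.53 = 7255.83
Landed cost = invoice 49431.26 + 7255.83 = 56687.09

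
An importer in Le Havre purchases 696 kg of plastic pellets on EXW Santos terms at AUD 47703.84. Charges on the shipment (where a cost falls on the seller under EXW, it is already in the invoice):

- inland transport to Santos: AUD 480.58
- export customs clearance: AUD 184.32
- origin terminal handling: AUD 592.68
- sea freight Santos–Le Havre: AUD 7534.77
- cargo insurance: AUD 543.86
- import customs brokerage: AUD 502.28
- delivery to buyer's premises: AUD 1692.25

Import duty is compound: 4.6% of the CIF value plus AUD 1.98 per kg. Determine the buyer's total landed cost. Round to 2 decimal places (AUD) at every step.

EXW: the seller makes goods available at their premises; the buyer bears all onward costs.
CIF value = EXW price + inland to port + export clearance + origin terminal + freight + insurance = 47703.84 + 480.58 + 184.32 + 592.68 + 7534.77 + 543.86 = 57040.05
Ad valorem component: 57040.05 × 4.6% = 2623.84
Specific component: 696 × 1.98 = 1378.08
Import duty = 2623.84 + 1378.08 = 4001.92
Buyer bears: inland to port 480.58 + export clearance 184.32 + origin terminal 592.68 + freight 7534.77 + insurance 543.86 + brokerage 502.28 + delivery 1692.25 + duty 4001.92 = 15532.66
Landed cost = invoice 47703.84 + 15532.66 = 63236.50

Total landed cost: AUD 63236.50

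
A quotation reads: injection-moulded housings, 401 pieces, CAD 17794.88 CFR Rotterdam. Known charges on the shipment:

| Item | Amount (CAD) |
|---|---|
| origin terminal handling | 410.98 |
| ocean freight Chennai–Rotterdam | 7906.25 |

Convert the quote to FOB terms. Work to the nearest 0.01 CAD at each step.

FOB price: CAD 9888.63

Not relevant to the conversion: origin terminal — on the seller under both CFR and FOB; already in the CFR price and stays in the FOB price.
From CFR to FOB, the seller no longer bears: freight.
FOB price = 17794.88 − 7906.25 = 9888.63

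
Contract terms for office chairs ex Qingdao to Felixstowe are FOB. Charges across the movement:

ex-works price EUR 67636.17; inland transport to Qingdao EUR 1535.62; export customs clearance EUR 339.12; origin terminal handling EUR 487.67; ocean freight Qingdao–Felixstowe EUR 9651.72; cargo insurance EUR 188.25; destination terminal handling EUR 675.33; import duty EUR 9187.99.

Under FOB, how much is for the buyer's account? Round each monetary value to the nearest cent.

FOB: the seller bears costs until goods are on board at the origin port; the buyer bears freight, insurance and all costs thereafter.
Seller's account: goods 67636.17 + inland to port 1535.62 + export clearance 339.12 + origin terminal 487.67 = 69998.58
Buyer's account: freight 9651.72 + insurance 188.25 + destination terminal 675.33 + duty 9187.99 = 19703.29

Buyer's account: EUR 19703.29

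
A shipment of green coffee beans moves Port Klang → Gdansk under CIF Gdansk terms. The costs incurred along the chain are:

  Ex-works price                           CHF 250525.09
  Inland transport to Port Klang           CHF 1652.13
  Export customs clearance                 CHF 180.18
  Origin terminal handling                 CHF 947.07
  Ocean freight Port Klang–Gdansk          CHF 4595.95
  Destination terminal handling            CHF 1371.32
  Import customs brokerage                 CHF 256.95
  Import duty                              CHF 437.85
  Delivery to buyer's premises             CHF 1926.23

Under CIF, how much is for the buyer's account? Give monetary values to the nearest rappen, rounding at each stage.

Buyer's account: CHF 3992.35

CIF: the seller pays costs through ocean freight and marine insurance to the destination port.
Seller's account: goods 250525.09 + inland to port 1652.13 + export clearance 180.18 + origin terminal 947.07 + freight 4595.95 = 257900.42
Buyer's account: destination terminal 1371.32 + brokerage 256.95 + duty 437.85 + delivery 1926.23 = 3992.35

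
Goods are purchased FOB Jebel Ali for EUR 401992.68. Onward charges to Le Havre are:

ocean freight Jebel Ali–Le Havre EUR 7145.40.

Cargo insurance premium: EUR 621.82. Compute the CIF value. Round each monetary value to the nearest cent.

CIF = FOB price + freight + insurance
CIF = 401992.68 + 7145.40 + 621.82 = 409759.90

CIF value: EUR 409759.90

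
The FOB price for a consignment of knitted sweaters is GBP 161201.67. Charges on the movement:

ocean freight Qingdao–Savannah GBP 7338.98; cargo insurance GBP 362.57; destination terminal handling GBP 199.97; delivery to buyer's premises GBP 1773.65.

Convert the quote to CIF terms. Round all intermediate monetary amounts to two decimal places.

CIF price: GBP 168903.22

Not relevant to the conversion: delivery, destination terminal — on the buyer under both terms; not part of either seller's price.
From FOB to CIF, the seller additionally bears: freight, insurance.
CIF price = 161201.67 + 7338.98 + 362.57 = 168903.22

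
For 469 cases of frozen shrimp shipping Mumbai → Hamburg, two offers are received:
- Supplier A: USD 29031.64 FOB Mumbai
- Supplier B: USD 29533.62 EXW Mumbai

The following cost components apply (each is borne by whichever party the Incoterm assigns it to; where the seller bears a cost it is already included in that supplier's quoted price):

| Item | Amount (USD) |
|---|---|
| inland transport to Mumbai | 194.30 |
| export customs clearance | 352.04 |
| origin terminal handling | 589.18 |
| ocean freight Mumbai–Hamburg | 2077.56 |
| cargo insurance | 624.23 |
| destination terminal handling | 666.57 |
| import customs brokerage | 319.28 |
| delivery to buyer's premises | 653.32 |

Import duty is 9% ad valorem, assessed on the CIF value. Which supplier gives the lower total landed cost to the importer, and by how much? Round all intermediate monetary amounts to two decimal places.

Supplier A (FOB):
CIF value = FOB price + freight + insurance = 29031.64 + 2077.56 + 624.23 = 31733.43
Import duty = 31733.43 × 9% = 2856.01
Buyer bears (A): 2077.56 + 624.23 + 666.57 + 319.28 + 653.32 = 4340.96
Landed cost (A) = invoice 29031.64 + 4340.96 + duty 2856.01 = 36228.61
Supplier B (EXW):
CIF value = EXW price + inland to port + export clearance + origin terminal + freight + insurance = 29533.62 + 194.30 + 352.04 + 589.18 + 2077.56 + 624.23 = 33370.93
Import duty = 33370.93 × 9% = 3003.38
Buyer bears (B): 194.30 + 352.04 + 589.18 + 2077.56 + 624.23 + 666.57 + 319.28 + 653.32 = 5476.48
Landed cost (B) = invoice 29533.62 + 5476.48 + duty 3003.38 = 38013.48
Difference = |36228.61 − 38013.48| = 1784.87

Supplier A is cheaper by USD 1784.87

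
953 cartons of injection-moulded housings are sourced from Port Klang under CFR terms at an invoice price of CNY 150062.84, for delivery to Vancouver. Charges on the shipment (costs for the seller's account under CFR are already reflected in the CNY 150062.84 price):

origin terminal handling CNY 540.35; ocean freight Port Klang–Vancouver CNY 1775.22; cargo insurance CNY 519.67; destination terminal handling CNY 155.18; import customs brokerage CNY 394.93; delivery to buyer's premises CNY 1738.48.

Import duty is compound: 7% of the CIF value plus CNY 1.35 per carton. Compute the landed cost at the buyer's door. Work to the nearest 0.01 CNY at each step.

CFR: the seller pays costs through ocean freight to the destination port, but not insurance.
Already in the invoice (seller's account under CFR): origin terminal, freight — exclude.
CIF value = CFR price + insurance = 150062.84 + 519.67 = 150582.51
Ad valorem component: 150582.51 × 7% = 10540.78
Specific component: 953 × 1.35 = 1286.55
Import duty = 10540.78 + 1286.55 = 11827.33
Buyer bears: insurance 519.67 + destination terminal 155.18 + brokerage 394.93 + delivery 1738.48 + duty 11827.33 = 14635.59
Landed cost = invoice 150062.84 + 14635.59 = 164698.43

Total landed cost: CNY 164698.43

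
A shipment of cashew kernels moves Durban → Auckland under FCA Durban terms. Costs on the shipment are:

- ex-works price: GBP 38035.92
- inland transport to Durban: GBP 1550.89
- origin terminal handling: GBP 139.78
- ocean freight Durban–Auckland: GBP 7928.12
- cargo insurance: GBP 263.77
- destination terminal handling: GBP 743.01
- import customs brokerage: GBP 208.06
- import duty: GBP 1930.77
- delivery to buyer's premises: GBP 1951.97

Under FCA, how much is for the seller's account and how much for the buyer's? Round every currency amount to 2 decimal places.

FCA: the seller delivers export-cleared goods to the carrier; the buyer bears costs from that point.
Seller's account: goods 38035.92 + inland to port 1550.89 = 39586.81
Buyer's account: origin terminal 139.78 + freight 7928.12 + insurance 263.77 + destination terminal 743.01 + brokerage 208.06 + duty 1930.77 + delivery 1951.97 = 13165.48

Seller: GBP 39586.81; buyer: GBP 13165.48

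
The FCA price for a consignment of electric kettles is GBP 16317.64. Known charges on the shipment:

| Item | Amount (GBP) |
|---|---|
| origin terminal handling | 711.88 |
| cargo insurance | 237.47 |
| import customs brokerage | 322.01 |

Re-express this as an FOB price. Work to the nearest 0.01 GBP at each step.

Not relevant to the conversion: insurance, brokerage — on the buyer under both terms; not part of either seller's price.
From FCA to FOB, the seller additionally bears: origin terminal.
FOB price = 16317.64 + 711.88 = 17029.52

FOB price: GBP 17029.52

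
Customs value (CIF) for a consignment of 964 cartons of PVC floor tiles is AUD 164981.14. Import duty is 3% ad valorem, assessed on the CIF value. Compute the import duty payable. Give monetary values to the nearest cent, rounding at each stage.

Import duty = 164981.14 × 3% = 4949.43

Import duty: AUD 4949.43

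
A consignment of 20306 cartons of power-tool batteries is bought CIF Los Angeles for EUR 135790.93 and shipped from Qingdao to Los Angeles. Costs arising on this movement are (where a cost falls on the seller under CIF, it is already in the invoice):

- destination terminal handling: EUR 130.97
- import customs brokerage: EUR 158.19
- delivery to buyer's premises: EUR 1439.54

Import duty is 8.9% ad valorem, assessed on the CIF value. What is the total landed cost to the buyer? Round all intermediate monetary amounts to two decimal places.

Total landed cost: EUR 149605.02

CIF: the seller pays costs through ocean freight and marine insurance to the destination port.
The CIF price already equals the CIF value: 135790.93
Import duty = 135790.93 × 8.9% = 12085.39
Buyer bears: destination terminal 130.97 + brokerage 158.19 + delivery 1439.54 + duty 12085.39 = 13814.09
Landed cost = invoice 135790.93 + 13814.09 = 149605.02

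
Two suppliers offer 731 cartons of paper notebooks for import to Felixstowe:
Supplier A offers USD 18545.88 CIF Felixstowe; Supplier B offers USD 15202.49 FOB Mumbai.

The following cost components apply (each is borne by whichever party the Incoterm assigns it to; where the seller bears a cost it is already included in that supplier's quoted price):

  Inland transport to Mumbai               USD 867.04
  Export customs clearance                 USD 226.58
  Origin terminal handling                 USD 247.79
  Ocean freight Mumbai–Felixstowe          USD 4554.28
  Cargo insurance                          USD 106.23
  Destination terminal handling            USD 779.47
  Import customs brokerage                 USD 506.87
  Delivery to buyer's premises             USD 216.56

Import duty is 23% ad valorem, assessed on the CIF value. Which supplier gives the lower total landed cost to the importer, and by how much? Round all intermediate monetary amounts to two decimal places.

Supplier A is cheaper by USD 1620.06

Supplier A (CIF):
The CIF price already equals the CIF value: 18545.88
Import duty = 18545.88 × 23% = 4265.55
Buyer bears (A): 779.47 + 506.87 + 216.56 = 1502.90
Landed cost (A) = invoice 18545.88 + 1502.90 + duty 4265.55 = 24314.33
Supplier B (FOB):
CIF value = FOB price + freight + insurance = 15202.49 + 4554.28 + 106.23 = 19863.00
Import duty = 19863.00 × 23% = 4568.49
Buyer bears (B): 4554.28 + 106.23 + 779.47 + 506.87 + 216.56 = 6163.41
Landed cost (B) = invoice 15202.49 + 6163.41 + duty 4568.49 = 25934.39
Difference = |24314.33 − 25934.39| = 1620.06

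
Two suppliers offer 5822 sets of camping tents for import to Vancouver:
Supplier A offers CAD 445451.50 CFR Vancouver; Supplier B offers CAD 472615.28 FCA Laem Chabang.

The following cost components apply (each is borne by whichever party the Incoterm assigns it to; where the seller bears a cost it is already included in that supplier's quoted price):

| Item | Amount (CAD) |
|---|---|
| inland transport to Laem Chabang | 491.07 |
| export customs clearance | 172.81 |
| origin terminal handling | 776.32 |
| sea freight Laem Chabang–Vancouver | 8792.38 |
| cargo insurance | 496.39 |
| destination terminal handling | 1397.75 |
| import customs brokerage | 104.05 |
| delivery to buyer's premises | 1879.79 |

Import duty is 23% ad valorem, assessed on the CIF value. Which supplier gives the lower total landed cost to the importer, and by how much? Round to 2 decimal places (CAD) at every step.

Supplier A is cheaper by CAD 45180.96

Supplier A (CFR):
CIF value = CFR price + insurance = 445451.50 + 496.39 = 445947.89
Import duty = 445947.89 × 23% = 102568.01
Buyer bears (A): 496.39 + 1397.75 + 104.05 + 1879.79 = 3877.98
Landed cost (A) = invoice 445451.50 + 3877.98 + duty 102568.01 = 551897.49
Supplier B (FCA):
CIF value = FCA price + origin terminal + freight + insurance = 472615.28 + 776.32 + 8792.38 + 496.39 = 482680.37
Import duty = 482680.37 × 23% = 111016.49
Buyer bears (B): 776.32 + 8792.38 + 496.39 + 1397.75 + 104.05 + 1879.79 = 13446.68
Landed cost (B) = invoice 472615.28 + 13446.68 + duty 111016.49 = 597078.45
Difference = |551897.49 − 597078.45| = 45180.96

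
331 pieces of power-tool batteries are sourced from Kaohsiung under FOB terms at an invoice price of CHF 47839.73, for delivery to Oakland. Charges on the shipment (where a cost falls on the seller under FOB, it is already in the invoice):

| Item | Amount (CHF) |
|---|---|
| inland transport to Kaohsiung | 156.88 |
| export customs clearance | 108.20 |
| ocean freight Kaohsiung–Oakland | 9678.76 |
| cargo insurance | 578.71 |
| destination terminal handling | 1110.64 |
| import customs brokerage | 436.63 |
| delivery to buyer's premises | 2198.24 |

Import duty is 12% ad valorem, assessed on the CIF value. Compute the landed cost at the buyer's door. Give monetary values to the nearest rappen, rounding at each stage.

FOB: the seller bears costs until goods are on board at the origin port; the buyer bears freight, insurance and all costs thereafter.
Already in the invoice (seller's account under FOB): inland to port, export clearance — exclude.
CIF value = FOB price + freight + insurance = 47839.73 + 9678.76 + 578.71 = 58097.20
Import duty = 58097.20 × 12% = 6971.66
Buyer bears: freight 9678.76 + insurance 578.71 + destination terminal 1110.64 + brokerage 436.63 + delivery 2198.24 + duty 6971.66 = 20974.64
Landed cost = invoice 47839.73 + 20974.64 = 68814.37

Total landed cost: CHF 68814.37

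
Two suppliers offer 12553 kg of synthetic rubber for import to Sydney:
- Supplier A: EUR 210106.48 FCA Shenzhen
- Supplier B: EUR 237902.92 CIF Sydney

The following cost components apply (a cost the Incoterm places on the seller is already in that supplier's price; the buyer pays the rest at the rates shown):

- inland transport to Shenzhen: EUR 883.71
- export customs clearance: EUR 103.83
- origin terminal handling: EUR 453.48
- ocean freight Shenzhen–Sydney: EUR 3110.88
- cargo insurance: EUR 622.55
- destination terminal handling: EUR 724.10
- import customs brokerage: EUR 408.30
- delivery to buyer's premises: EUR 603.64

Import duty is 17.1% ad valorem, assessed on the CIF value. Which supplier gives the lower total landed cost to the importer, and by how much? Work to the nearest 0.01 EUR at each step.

Supplier A (FCA):
CIF value = FCA price + origin terminal + freight + insurance = 210106.48 + 453.48 + 3110.88 + 622.55 = 214293.39
Import duty = 214293.39 × 17.1% = 36644.17
Buyer bears (A): 453.48 + 3110.88 + 622.55 + 724.10 + 408.30 + 603.64 = 5922.95
Landed cost (A) = invoice 210106.48 + 5922.95 + duty 36644.17 = 252673.60
Supplier B (CIF):
The CIF price already equals the CIF value: 237902.92
Import duty = 237902.92 × 17.1% = 40681.40
Buyer bears (B): 724.10 + 408.30 + 603.64 = 1736.04
Landed cost (B) = invoice 237902.92 + 1736.04 + duty 40681.40 = 280320.36
Difference = |252673.60 − 280320.36| = 27646.76

Supplier A is cheaper by EUR 27646.76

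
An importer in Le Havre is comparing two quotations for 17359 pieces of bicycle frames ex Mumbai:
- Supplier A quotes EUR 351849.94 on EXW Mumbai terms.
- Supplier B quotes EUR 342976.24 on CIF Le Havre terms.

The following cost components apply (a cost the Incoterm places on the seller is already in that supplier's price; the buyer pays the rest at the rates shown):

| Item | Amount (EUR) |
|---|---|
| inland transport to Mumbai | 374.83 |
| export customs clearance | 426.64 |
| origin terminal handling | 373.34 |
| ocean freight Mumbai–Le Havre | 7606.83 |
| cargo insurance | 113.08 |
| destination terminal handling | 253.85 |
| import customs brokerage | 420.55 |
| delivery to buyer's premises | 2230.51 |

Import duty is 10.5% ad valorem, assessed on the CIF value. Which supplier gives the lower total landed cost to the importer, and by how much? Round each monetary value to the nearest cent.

Supplier B is cheaper by EUR 19634.10

Supplier A (EXW):
CIF value = EXW price + inland to port + export clearance + origin terminal + freight + insurance = 351849.94 + 374.83 + 426.64 + 373.34 + 7606.83 + 113.08 = 360744.66
Import duty = 360744.66 × 10.5% = 37878.19
Buyer bears (A): 374.83 + 426.64 + 373.34 + 7606.83 + 113.08 + 253.85 + 420.55 + 2230.51 = 11799.63
Landed cost (A) = invoice 351849.94 + 11799.63 + duty 37878.19 = 401527.76
Supplier B (CIF):
The CIF price already equals the CIF value: 342976.24
Import duty = 342976.24 × 10.5% = 36012.51
Buyer bears (B): 253.85 + 420.55 + 2230.51 = 2904.91
Landed cost (B) = invoice 342976.24 + 2904.91 + duty 36012.51 = 381893.66
Difference = |401527.76 − 381893.66| = 19634.10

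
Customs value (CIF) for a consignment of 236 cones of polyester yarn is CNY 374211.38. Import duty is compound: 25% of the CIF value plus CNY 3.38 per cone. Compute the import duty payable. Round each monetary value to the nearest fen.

Ad valorem component: 374211.38 × 25% = 93552.85
Specific component: 236 × 3.38 = 797.68
Import duty = 93552.85 + 797.68 = 94350.53

Import duty: CNY 94350.53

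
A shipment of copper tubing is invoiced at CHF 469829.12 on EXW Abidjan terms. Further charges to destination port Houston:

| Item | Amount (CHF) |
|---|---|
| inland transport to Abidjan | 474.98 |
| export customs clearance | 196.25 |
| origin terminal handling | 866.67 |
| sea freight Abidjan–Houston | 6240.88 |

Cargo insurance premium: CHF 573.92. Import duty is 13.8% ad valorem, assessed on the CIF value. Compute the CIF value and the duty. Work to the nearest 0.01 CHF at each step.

CIF value: CHF 478181.82; import duty: CHF 65989.09

CIF = EXW price + pre-shipment costs + freight + insurance
CIF = 469829.12 + 474.98 + 196.25 + 866.67 + 6240.88 + 573.92 = 478181.82
Import duty = 478181.82 × 13.8% = 65989.09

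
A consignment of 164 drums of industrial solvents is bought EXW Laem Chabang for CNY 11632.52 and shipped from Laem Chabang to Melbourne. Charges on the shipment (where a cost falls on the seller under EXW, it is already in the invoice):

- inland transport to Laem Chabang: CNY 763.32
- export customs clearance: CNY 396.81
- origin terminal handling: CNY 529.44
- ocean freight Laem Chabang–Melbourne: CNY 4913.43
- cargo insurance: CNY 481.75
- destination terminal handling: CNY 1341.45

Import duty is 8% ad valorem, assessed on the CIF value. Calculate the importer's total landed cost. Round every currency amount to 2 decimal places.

Total landed cost: CNY 21556.10

EXW: the seller makes goods available at their premises; the buyer bears all onward costs.
CIF value = EXW price + inland to port + export clearance + origin terminal + freight + insurance = 11632.52 + 763.32 + 396.81 + 529.44 + 4913.43 + 481.75 = 18717.27
Import duty = 18717.27 × 8% = 1497.38
Buyer bears: inland to port 763.32 + export clearance 396.81 + origin terminal 529.44 + freight 4913.43 + insurance 481.75 + destination terminal 1341.45 + duty 1497.38 = 9923.58
Landed cost = invoice 11632.52 + 9923.58 = 21556.10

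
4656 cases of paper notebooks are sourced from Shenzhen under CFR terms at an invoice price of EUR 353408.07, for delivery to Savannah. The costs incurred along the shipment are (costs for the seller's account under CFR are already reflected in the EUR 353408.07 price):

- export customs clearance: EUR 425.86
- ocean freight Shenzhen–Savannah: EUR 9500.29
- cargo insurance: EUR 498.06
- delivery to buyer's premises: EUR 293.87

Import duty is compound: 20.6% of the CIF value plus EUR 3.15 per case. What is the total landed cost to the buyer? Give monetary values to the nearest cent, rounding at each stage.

Total landed cost: EUR 441771.06

CFR: the seller pays costs through ocean freight to the destination port, but not insurance.
Already in the invoice (seller's account under CFR): export clearance, freight — exclude.
CIF value = CFR price + insurance = 353408.07 + 498.06 = 353906.13
Ad valorem component: 353906.13 × 20.6% = 72904.66
Specific component: 4656 × 3.15 = 14666.40
Import duty = 72904.66 + 14666.40 = 87571.06
Buyer bears: insurance 498.06 + delivery 293.87 + duty 87571.06 = 88362.99
Landed cost = invoice 353408.07 + 88362.99 = 441771.06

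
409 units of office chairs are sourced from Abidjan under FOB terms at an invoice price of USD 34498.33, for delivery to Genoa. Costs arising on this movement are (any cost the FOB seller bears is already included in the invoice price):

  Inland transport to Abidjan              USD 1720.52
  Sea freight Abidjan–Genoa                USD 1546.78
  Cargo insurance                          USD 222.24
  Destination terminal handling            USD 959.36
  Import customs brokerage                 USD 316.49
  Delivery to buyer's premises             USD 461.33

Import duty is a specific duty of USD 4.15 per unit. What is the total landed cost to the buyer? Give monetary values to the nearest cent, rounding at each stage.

Total landed cost: USD 39701.88

FOB: the seller bears costs until goods are on board at the origin port; the buyer bears freight, insurance and all costs thereafter.
Already in the invoice (seller's account under FOB): inland to port — exclude.
CIF value = FOB price + freight + insurance = 34498.33 + 1546.78 + 222.24 = 36267.35
Import duty = 409 × 4.15 = 1697.35
Buyer bears: freight 1546.78 + insurance 222.24 + destination terminal 959.36 + brokerage 316.49 + delivery 461.33 + duty 1697.35 = 5203.55
Landed cost = invoice 34498.33 + 5203.55 = 39701.88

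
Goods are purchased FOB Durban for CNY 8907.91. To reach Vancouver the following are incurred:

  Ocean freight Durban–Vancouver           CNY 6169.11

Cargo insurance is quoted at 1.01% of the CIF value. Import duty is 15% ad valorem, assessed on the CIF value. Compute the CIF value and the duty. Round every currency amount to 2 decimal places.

CIF value: CNY 15230.85; import duty: CNY 2284.63

Let C be the CIF value. C = FOB price + freight + 1.01% × C
C − 1.01% × C = 8907.91 + 6169.11
0.9899 × C = 15077.02
C = 15077.02 / 0.9899 = 15230.85
Insurance premium = 1.01% × 15230.85 = 153.83
Import duty = 15230.85 × 15% = 2284.63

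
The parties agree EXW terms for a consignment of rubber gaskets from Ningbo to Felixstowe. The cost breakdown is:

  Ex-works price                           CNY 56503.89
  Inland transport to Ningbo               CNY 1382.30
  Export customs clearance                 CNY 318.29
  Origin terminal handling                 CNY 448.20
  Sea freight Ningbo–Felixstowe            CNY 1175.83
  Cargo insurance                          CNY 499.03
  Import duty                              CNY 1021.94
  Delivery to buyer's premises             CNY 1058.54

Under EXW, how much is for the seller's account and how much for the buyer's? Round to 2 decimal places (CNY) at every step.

Seller: CNY 56503.89; buyer: CNY 5904.13

EXW: the seller makes goods available at their premises; the buyer bears all onward costs.
Seller's account: goods 56503.89 = 56503.89
Buyer's account: inland to port 1382.30 + export clearance 318.29 + origin terminal 448.20 + freight 1175.83 + insurance 499.03 + duty 1021.94 + delivery 1058.54 = 5904.13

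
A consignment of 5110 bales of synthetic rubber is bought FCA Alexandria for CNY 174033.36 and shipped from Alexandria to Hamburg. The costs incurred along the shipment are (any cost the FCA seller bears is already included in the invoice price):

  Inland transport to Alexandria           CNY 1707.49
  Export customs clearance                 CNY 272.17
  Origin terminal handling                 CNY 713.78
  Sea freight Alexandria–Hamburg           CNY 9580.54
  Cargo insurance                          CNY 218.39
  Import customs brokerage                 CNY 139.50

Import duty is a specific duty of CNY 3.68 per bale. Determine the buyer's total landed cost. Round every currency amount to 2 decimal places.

Total landed cost: CNY 203490.37

FCA: the seller delivers export-cleared goods to the carrier; the buyer bears costs from that point.
Already in the invoice (seller's account under FCA): inland to port, export clearance — exclude.
CIF value = FCA price + origin terminal + freight + insurance = 174033.36 + 713.78 + 9580.54 + 218.39 = 184546.07
Import duty = 5110 × 3.68 = 18804.80
Buyer bears: origin terminal 713.78 + freight 9580.54 + insurance 218.39 + brokerage 139.50 + duty 18804.80 = 29457.01
Landed cost = invoice 174033.36 + 29457.01 = 203490.37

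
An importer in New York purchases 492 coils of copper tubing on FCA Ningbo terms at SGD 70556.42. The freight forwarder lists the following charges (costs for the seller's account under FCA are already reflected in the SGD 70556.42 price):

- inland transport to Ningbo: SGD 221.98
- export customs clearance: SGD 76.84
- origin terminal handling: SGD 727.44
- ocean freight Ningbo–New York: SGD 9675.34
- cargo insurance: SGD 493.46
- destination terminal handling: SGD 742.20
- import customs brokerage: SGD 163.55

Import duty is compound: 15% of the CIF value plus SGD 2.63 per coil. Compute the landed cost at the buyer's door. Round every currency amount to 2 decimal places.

Total landed cost: SGD 95870.27

FCA: the seller delivers export-cleared goods to the carrier; the buyer bears costs from that point.
Already in the invoice (seller's account under FCA): inland to port, export clearance — exclude.
CIF value = FCA price + origin terminal + freight + insurance = 70556.42 + 727.44 + 9675.34 + 493.46 = 81452.66
Ad valorem component: 81452.66 × 15% = 12217.90
Specific component: 492 × 2.63 = 1293.96
Import duty = 12217.90 + 1293.96 = 13511.86
Buyer bears: origin terminal 727.44 + freight 9675.34 + insurance 493.46 + destination terminal 742.20 + brokerage 163.55 + duty 13511.86 = 25313.85
Landed cost = invoice 70556.42 + 25313.85 = 95870.27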